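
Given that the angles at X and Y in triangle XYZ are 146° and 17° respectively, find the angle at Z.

angle Z = 180 - 146 - 17 = 17 degrees.

17 degrees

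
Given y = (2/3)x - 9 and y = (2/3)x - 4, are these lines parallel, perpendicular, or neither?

Slope of line 1: m1 = 2/3
Slope of line 2: m2 = 2/3
Two lines are parallel if and only if they have equal slopes (or both are vertical).
Here m1 = m2 = 2/3, confirming the lines are parallel.

Parallel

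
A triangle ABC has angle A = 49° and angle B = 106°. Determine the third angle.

angle C = 180 - 49 - 106 = 25 degrees.

25 degrees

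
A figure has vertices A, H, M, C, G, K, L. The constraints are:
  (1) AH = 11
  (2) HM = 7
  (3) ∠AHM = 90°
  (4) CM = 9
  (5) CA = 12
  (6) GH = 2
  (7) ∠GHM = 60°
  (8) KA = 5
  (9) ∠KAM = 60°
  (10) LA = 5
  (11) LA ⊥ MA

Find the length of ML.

Step 1: By the law of cosines on triangle AHM: AM² = 11² + 7² − 2·11·7·cos(90°) = 170, so AM = √170.
Step 2: By the law of cosines on triangle MAL: ML² = √170² + 5² − 2·√170·5·cos(90°) = 195, so ML = √195.

Therefore, the length of ML = √195.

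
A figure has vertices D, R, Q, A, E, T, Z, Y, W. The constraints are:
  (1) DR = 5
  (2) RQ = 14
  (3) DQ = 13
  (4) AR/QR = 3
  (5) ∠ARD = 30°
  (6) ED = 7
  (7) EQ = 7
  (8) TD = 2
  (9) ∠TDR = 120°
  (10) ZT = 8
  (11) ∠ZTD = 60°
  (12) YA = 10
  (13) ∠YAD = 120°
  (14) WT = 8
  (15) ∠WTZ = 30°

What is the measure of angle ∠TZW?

Step 1: By the law of cosines on triangle ZTW: ZW² = 8² + 8² − 2·8·8·cos(30°) = 17.15, so ZW ≈ 4.14.
Step 2: By the inverse law of cosines on triangle TZW: cos(∠TZW) = (8² + 4.14² − 8²) / (2·8·4.14) = 17.15/66.26 = 0.2588, so ∠TZW = 75°.

Therefore, the measure of angle ∠TZW = 75°.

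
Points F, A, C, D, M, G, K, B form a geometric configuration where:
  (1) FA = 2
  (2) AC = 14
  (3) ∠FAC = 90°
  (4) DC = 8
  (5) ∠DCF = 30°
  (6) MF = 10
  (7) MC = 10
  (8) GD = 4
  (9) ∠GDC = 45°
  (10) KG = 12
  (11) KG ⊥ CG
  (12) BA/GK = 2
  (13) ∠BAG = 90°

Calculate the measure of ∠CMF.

Step 1: By the law of cosines on triangle CAF: CF² = 14² + 2² − 2·14·2·cos(90°) = 200, so CF = 10·√2.
Step 2: By the inverse law of cosines on triangle CMF: cos(∠CMF) = (10² + 10² − (10·√2)²) / (2·10·10) = 0/200 = 0, so ∠CMF = 90°.

Therefore, the measure of angle ∠CMF = 90°.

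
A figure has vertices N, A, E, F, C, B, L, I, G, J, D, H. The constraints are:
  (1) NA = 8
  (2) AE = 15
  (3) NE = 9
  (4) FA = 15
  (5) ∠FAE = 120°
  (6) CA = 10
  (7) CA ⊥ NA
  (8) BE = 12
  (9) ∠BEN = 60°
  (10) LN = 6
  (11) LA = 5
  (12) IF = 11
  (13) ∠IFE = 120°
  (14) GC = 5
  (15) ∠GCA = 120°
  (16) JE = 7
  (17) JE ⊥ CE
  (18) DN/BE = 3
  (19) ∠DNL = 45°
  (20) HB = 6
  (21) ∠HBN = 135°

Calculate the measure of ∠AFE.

Step 1: By the law of cosines on triangle FAE: FE² = 15² + 15² − 2·15·15·cos(120°) = 675, so FE = 15·√3.
Step 2: By the inverse law of cosines on triangle AFE: cos(∠AFE) = (15² + (15·√3)² − 15²) / (2·15·15·√3) = 675/779.42 = 0.866, so ∠AFE = 30°.

Therefore, the measure of angle ∠AFE = 30°.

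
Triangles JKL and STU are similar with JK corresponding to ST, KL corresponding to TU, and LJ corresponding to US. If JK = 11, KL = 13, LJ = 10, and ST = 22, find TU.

k = 22/11 = 2. TU = 2 * 13 = 26.

26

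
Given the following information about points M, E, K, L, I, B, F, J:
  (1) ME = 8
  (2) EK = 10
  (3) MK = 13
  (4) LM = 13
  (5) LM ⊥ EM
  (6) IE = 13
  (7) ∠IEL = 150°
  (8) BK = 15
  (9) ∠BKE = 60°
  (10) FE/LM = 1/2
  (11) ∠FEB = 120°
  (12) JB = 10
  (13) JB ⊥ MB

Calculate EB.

Step 1: By the law of cosines on triangle EKB: EB² = 10² + 15² − 2·10·15·cos(60°) = 175, so EB = 5·√7.

Therefore, the length of EB = 5·√7.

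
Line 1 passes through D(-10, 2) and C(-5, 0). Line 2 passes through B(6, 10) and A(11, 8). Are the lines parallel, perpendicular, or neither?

Slope of line 1: m1 = (0 - 2)/(-5 - -10) = -2/5 = -2/5
Slope of line 2: m2 = (8 - 10)/(11 - 6) = -2/5 = -2/5
Since m1 = m2 = -2/5, the lines are parallel.

Parallel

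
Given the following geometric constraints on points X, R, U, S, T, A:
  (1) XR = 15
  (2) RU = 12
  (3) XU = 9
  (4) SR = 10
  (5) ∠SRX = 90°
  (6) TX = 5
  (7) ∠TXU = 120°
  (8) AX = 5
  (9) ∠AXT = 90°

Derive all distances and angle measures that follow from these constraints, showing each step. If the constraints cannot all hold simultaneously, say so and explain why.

The constraints are consistent.

Step 1: From XR = 15, RS = 10, and ∠XRS = 90°, by the law of cosines:
  XS² = XR² + RS² - 2·XR·RS·cos(90°) = 225 + 100 - 0 = 325
  XS = 5·√13

Step 2: From UX = 9, XT = 5, and ∠UXT = 120°, by the law of cosines:
  UT² = UX² + XT² - 2·UX·XT·cos(120°) = 81 + 25 + 45 = 151
  UT = √151

Step 3: From TX = 5, XA = 5, and ∠TXA = 90°, by the law of cosines:
  TA² = TX² + XA² - 2·TX·XA·cos(90°) = 25 + 25 - 0 = 50
  TA = 5·√2

Step 4: From XR = 15, XU = 9, RU = 12, by the inverse law of cosines:
  cos(∠RXU) = (XR² + XU² - RU²) / (2·XR·XU)
  ∠RXU = 53.13°

Step 5: From RU = 12, RX = 15, UX = 9, by the inverse law of cosines:
  cos(∠URX) = (RU² + RX² - UX²) / (2·RU·RX)
  ∠URX = 36.87°

Step 6: From UR = 12, UX = 9, RX = 15, by the inverse law of cosines:
  cos(∠RUX) = (UR² + UX² - RX²) / (2·UR·UX)
  ∠RUX = 90°

Step 7: From XR = 15, XS = 5·√13, RS = 10, by the inverse law of cosines:
  cos(∠RXS) = (XR² + XS² - RS²) / (2·XR·XS)
  ∠RXS = 33.69°

Step 8: From UT = √151, UX = 9, TX = 5, by the inverse law of cosines:
  cos(∠TUX) = (UT² + UX² - TX²) / (2·UT·UX)
  ∠TUX = 20.63°

Step 9: From SR = 10, SX = 5·√13, RX = 15, by the inverse law of cosines:
  cos(∠RSX) = (SR² + SX² - RX²) / (2·SR·SX)
  ∠RSX = 56.31°

Step 10: From TA = 5·√2, TX = 5, AX = 5, by the inverse law of cosines:
  cos(∠ATX) = (TA² + TX² - AX²) / (2·TA·TX)
  ∠ATX = 45°

Step 11: From TU = √151, TX = 5, UX = 9, by the inverse law of cosines:
  cos(∠UTX) = (TU² + TX² - UX²) / (2·TU·TX)
  ∠UTX = 39.37°

Step 12: From AT = 5·√2, AX = 5, TX = 5, by the inverse law of cosines:
  cos(∠TAX) = (AT² + AX² - TX²) / (2·AT·AX)
  ∠TAX = 45°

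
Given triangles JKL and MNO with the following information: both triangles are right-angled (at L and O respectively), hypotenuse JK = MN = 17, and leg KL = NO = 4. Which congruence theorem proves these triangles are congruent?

The given information matches HL: The hypotenuse and one leg of two right triangles are equal (Hypotenuse-Leg).

HL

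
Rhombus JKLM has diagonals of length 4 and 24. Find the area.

Area of a rhombus = (d1 * d2) / 2
Area = (4 * 24) / 2
Area = 96 / 2
Area = 48

48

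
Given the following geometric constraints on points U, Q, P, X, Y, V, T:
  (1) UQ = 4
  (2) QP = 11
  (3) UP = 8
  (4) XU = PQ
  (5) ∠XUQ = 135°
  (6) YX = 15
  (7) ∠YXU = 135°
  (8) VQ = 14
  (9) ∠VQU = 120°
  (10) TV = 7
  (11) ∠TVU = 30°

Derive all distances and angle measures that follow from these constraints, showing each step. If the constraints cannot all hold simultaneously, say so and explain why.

The constraints are consistent.

From the given relations:
  XU = PQ = 11

Step 1: From UX = 11, XY = 15, and ∠UXY = 135°, by the law of cosines:
  UY² = UX² + XY² - 2·UX·XY·cos(135°) = 121 + 225 + 233.3 = 579.3
  UY ≈ 24.07

Step 2: From UQ = 4, QV = 14, and ∠UQV = 120°, by the law of cosines:
  UV² = UQ² + QV² - 2·UQ·QV·cos(120°) = 16 + 196 + 56 = 268
  UV = 2·√67

Step 3: From QU = 4, UX = 11, and ∠QUX = 135°, by the law of cosines:
  QX² = QU² + UX² - 2·QU·UX·cos(135°) = 16 + 121 + 62.23 = 199.2
  QX ≈ 14.11

Step 4: From UP = 8, UQ = 4, PQ = 11, by the inverse law of cosines:
  cos(∠PUQ) = (UP² + UQ² - PQ²) / (2·UP·UQ)
  ∠PUQ = 129.84°

Step 5: From QP = 11, QU = 4, PU = 8, by the inverse law of cosines:
  cos(∠PQU) = (QP² + QU² - PU²) / (2·QP·QU)
  ∠PQU = 33.95°

Step 6: From PQ = 11, PU = 8, QU = 4, by the inverse law of cosines:
  cos(∠QPU) = (PQ² + PU² - QU²) / (2·PQ·PU)
  ∠QPU = 16.21°

Step 7: From UV = 2·√67, VT = 7, and ∠UVT = 30°, by the law of cosines:
  UT² = UV² + VT² - 2·UV·VT·cos(30°) = 268 + 49 - 198.5 = 118.5
  UT ≈ 10.89

Step 8: From UQ = 4, UV = 2·√67, QV = 14, by the inverse law of cosines:
  cos(∠QUV) = (UQ² + UV² - QV²) / (2·UQ·UV)
  ∠QUV = 47.78°

Step 9: From UX = 11, UY = 24.07, XY = 15, by the inverse law of cosines:
  cos(∠XUY) = (UX² + UY² - XY²) / (2·UX·UY)
  ∠XUY = 26.15°

Step 10: From QU = 4, QX = 14.11, UX = 11, by the inverse law of cosines:
  cos(∠UQX) = (QU² + QX² - UX²) / (2·QU·QX)
  ∠UQX = 33.44°

Step 11: From XQ = 14.11, XU = 11, QU = 4, by the inverse law of cosines:
  cos(∠QXU) = (XQ² + XU² - QU²) / (2·XQ·XU)
  ∠QXU = 11.56°

Step 12: From YU = 24.07, YX = 15, UX = 11, by the inverse law of cosines:
  cos(∠UYX) = (YU² + YX² - UX²) / (2·YU·YX)
  ∠UYX = 18.85°

Step 13: From VQ = 14, VU = 2·√67, QU = 4, by the inverse law of cosines:
  cos(∠QVU) = (VQ² + VU² - QU²) / (2·VQ·VU)
  ∠QVU = 12.22°

Step 14: From UT = 10.89, UV = 2·√67, TV = 7, by the inverse law of cosines:
  cos(∠TUV) = (UT² + UV² - TV²) / (2·UT·UV)
  ∠TUV = 18.75°

Step 15: From TU = 10.89, TV = 7, UV = 2·√67, by the inverse law of cosines:
  cos(∠UTV) = (TU² + TV² - UV²) / (2·TU·TV)
  ∠UTV = 131.25°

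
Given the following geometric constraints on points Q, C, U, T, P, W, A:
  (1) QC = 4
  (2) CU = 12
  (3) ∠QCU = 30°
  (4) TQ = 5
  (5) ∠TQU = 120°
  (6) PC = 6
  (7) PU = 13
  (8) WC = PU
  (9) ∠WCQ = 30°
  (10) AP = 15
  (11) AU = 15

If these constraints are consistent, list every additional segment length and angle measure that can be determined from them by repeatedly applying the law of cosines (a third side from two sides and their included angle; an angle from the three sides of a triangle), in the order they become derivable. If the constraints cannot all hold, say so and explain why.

The constraints are consistent. Derivable facts, in order:
After 1 step:
- QU ≈ 8.77
- QW ≈ 9.74
- ∠APU = 64.32°
- ∠AUP = 64.32°
- ∠CPU = 66.98°
- ∠CUP = 27.4°
- ∠PAU = 51.36°
- ∠PCU = 85.62°
After 2 steps:
- UT ≈ 12.07
- ∠CQU = 136.81°
- ∠CQW = 138.15°
- ∠CUQ = 13.19°
- ∠CWQ = 11.85°
After 3 steps:
- ∠QTU = 38.98°
- ∠QUT = 21.02°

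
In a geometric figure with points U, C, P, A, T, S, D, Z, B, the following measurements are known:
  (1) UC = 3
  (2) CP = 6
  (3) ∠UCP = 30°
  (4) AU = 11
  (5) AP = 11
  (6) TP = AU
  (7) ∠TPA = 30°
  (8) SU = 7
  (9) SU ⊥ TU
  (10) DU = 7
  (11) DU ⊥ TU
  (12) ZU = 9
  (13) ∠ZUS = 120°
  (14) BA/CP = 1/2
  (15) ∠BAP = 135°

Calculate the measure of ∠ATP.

From the given relations: TP = AU = 11.
Step 1: By the law of cosines on triangle TPA: TA² = 11² + 11² − 2·11·11·cos(30°) = 32.42, so TA ≈ 5.69.
Step 2: By the inverse law of cosines on triangle ATP: cos(∠ATP) = (5.69² + 11² − 11²) / (2·5.69·11) = 32.42/125.27 = 0.2588, so ∠ATP = 75°.

Therefore, the measure of angle ∠ATP = 75°.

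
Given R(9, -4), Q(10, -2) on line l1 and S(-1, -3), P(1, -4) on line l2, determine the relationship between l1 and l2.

Slope of line 1: m1 = (-2 - -4)/(10 - 9) = 2/1 = 2
Slope of line 2: m2 = (-4 - -3)/(1 - -1) = -1/2 = -1/2
Two lines are perpendicular when the product of their slopes is -1 (negative reciprocals).
m1 * m2 = (2) * (-1/2) = -1, confirming perpendicularity.

Perpendicular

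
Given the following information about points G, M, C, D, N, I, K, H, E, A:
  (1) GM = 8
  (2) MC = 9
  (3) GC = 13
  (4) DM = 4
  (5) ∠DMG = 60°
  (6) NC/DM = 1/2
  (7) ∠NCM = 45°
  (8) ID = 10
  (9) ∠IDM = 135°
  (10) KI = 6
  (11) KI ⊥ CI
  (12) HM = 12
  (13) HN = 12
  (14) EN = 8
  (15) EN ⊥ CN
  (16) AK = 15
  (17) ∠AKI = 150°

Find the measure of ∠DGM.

Step 1: By the law of cosines on triangle GMD: GD² = 8² + 4² − 2·8·4·cos(60°) = 48, so GD = 4·√3.
Step 2: By the inverse law of cosines on triangle DGM: cos(∠DGM) = ((4·√3)² + 8² − 4²) / (2·4·√3·8) = 96/110.85 = 0.866, so ∠DGM = 30°.

Therefore, the measure of angle ∠DGM = 30°.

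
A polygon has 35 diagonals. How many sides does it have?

Using d = n(n - 3)/2, we solve 35 = n(n - 3)/2.
So n(n - 3) = 70.
Testing n = 10: 10 * 7 = 70 = 70. Correct.
The polygon has 10 sides.

10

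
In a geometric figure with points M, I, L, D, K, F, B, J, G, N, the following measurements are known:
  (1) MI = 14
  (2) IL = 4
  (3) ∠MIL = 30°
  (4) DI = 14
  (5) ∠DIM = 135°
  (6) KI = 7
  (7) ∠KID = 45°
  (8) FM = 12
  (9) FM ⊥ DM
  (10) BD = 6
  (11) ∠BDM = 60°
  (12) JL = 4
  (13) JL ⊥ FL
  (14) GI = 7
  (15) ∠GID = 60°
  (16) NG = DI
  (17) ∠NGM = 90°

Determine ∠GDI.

Step 1: By the law of cosines on triangle DIG: DG² = 14² + 7² − 2·14·7·cos(60°) = 147, so DG = 7·√3.
Step 2: By the inverse law of cosines on triangle GDI: cos(∠GDI) = ((7·√3)² + 14² − 7²) / (2·7·√3·14) = 294/339.48 = 0.866, so ∠GDI = 30°.

Therefore, the measure of angle ∠GDI = 30°.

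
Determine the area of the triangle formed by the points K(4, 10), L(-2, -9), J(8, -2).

Using the Shoelace formula for a triangle:
Area = (1/2)|x0(y1 - y2) + x1(y2 - y0) + x2(y0 - y1)|
Area = (1/2)|4(-9 - -2) + -2(-2 - 10) + 8(10 - -9)|
Area = (1/2)|-28 + 24 + 152|
Area = (1/2)|148|
Area = (1/2)(148)
Area = 74

74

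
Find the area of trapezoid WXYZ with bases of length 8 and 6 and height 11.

Area of a trapezoid = (base1 + base2) * height / 2
Area = (8 + 6) * 11 / 2
Area = 14 * 11 / 2
Area = 154 / 2
Area = 77

77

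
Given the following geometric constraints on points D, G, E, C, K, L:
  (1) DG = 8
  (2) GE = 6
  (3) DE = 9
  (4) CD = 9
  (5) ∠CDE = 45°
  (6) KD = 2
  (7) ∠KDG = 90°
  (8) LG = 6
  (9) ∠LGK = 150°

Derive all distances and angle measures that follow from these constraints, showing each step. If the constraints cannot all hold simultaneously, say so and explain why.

The constraints are consistent.

Step 1: From GD = 8, DK = 2, and ∠GDK = 90°, by the law of cosines:
  GK² = GD² + DK² - 2·GD·DK·cos(90°) = 64 + 4 - 0 = 68
  GK = 2·√17

Step 2: From ED = 9, DC = 9, and ∠EDC = 45°, by the law of cosines:
  EC² = ED² + DC² - 2·ED·DC·cos(45°) = 81 + 81 - 114.6 = 47.45
  EC ≈ 6.89

Step 3: From DE = 9, DG = 8, EG = 6, by the inverse law of cosines:
  cos(∠EDG) = (DE² + DG² - EG²) / (2·DE·DG)
  ∠EDG = 40.8°

Step 4: From GD = 8, GE = 6, DE = 9, by the inverse law of cosines:
  cos(∠DGE) = (GD² + GE² - DE²) / (2·GD·GE)
  ∠DGE = 78.58°

Step 5: From ED = 9, EG = 6, DG = 8, by the inverse law of cosines:
  cos(∠DEG) = (ED² + EG² - DG²) / (2·ED·EG)
  ∠DEG = 60.61°

Step 6: From KG = 2·√17, GL = 6, and ∠KGL = 150°, by the law of cosines:
  KL² = KG² + GL² - 2·KG·GL·cos(150°) = 68 + 36 + 85.7 = 189.7
  KL ≈ 13.77

Step 7: From GD = 8, GK = 2·√17, DK = 2, by the inverse law of cosines:
  cos(∠DGK) = (GD² + GK² - DK²) / (2·GD·GK)
  ∠DGK = 14.04°

Step 8: From EC = 6.89, ED = 9, CD = 9, by the inverse law of cosines:
  cos(∠CED) = (EC² + ED² - CD²) / (2·EC·ED)
  ∠CED = 67.5°

Step 9: From CD = 9, CE = 6.89, DE = 9, by the inverse law of cosines:
  cos(∠DCE) = (CD² + CE² - DE²) / (2·CD·CE)
  ∠DCE = 67.5°

Step 10: From KD = 2, KG = 2·√17, DG = 8, by the inverse law of cosines:
  cos(∠DKG) = (KD² + KG² - DG²) / (2·KD·KG)
  ∠DKG = 75.96°

Step 11: From KG = 2·√17, KL = 13.77, GL = 6, by the inverse law of cosines:
  cos(∠GKL) = (KG² + KL² - GL²) / (2·KG·KL)
  ∠GKL = 12.58°

Step 12: From LG = 6, LK = 13.77, GK = 2·√17, by the inverse law of cosines:
  cos(∠GLK) = (LG² + LK² - GK²) / (2·LG·LK)
  ∠GLK = 17.42°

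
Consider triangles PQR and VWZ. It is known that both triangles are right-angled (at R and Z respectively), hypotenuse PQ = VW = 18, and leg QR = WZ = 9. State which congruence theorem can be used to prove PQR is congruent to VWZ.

The given information matches HL: The hypotenuse and one leg of two right triangles are equal (Hypotenuse-Leg).

HL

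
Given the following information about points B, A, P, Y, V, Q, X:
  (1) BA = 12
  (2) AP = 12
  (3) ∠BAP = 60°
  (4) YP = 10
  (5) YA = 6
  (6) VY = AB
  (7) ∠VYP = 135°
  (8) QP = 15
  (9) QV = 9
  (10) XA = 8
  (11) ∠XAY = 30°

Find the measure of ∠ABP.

Step 1: By the law of cosines on triangle BAP: BP² = 12² + 12² − 2·12·12·cos(60°) = 144, so BP = 12.
Step 2: By the inverse law of cosines on triangle ABP: cos(∠ABP) = (12² + 12² − 12²) / (2·12·12) = 144/288 = 0.5, so ∠ABP = 60°.

Therefore, the measure of angle ∠ABP = 60°.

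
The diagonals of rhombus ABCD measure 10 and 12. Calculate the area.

The diagonals of a rhombus divide it into four right triangles.
Each triangle has legs 10/ 2 = 5 and 12/2 = 6, so each has area (1/2)*5*6 = 15.
Four such triangles give total area = (d1 * d2) / 2 = 60.

60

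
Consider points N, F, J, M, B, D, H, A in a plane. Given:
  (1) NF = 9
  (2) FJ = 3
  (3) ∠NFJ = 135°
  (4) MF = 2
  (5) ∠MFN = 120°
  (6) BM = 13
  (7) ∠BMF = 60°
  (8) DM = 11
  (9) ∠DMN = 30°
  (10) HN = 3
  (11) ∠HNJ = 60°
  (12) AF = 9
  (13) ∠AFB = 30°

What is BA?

Step 1: By the law of cosines on triangle BMF: BF² = 13² + 2² − 2·13·2·cos(60°) = 147, so BF = 7·√3.
Step 2: By the law of cosines on triangle BFA: BA² = (7·√3)² + 9² − 2·7·√3·9·cos(30°) = 39, so BA = √39.

Therefore, the length of BA = √39.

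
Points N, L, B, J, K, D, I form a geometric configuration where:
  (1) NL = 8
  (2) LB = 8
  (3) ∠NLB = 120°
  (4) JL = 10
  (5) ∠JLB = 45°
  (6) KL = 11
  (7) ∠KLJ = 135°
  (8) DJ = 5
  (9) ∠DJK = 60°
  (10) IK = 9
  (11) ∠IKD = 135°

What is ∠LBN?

Step 1: By the law of cosines on triangle BLN: BN² = 8² + 8² − 2·8·8·cos(120°) = 192, so BN = 8·√3.
Step 2: By the inverse law of cosines on triangle LBN: cos(∠LBN) = (8² + (8·√3)² − 8²) / (2·8·8·√3) = 192/221.7 = 0.866, so ∠LBN = 30°.

Therefore, the measure of angle ∠LBN = 30°.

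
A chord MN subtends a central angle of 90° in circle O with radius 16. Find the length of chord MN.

Chord length = 2r sin(θ/2)
= 2 × 16 × sin(90°/2)
= 2 × 16 × sin(45°)
= 16*sqrt(2)

16*sqrt(2)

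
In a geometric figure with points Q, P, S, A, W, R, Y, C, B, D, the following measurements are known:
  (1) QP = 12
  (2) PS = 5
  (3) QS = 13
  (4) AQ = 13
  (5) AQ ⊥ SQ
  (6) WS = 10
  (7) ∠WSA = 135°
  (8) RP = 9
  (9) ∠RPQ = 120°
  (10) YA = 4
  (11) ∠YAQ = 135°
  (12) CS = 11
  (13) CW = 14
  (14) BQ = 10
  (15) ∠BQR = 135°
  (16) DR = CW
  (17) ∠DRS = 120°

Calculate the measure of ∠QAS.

Step 1: By the law of cosines on triangle AQS: AS² = 13² + 13² − 2·13·13·cos(90°) = 338, so AS = 13·√2.
Step 2: By the inverse law of cosines on triangle QAS: cos(∠QAS) = (13² + (13·√2)² − 13²) / (2·13·13·√2) = 338/478 = 0.7071, so ∠QAS = 45°.

Therefore, the measure of angle ∠QAS = 45°.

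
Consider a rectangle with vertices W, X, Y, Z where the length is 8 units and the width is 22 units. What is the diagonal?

Using the Pythagorean theorem:
d² = 8² + 22² = 64 + 484 = 548
d = sqrt(548) = 2*sqrt(137)

2*sqrt(137)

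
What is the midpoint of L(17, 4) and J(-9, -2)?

The midpoint is the point halfway along the segment.
Move half the horizontal distance: 17 + (-9 - 17)/2 = 17 + -26/2 = 4
Move half the vertical distance: 4 + (-2 - 4)/2 = 4 + -6/2 = 1
Midpoint = (4, 1)

(4, 1)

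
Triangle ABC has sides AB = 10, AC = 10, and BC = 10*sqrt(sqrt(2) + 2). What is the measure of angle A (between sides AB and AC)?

When all three sides of a triangle are known, the law of cosines can be rearranged to find any angle.
cos(C) = (a² + b² - c²) / (2ab) gives cos(A) = -sqrt(2)/2.
Taking the inverse cosine: A = 135°.

135°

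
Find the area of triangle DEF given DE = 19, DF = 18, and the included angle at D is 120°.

When two sides and the included angle are known, the area formula is (1/2)ab sin(C).
The height from one side to the opposite vertex is 18 sin(120°) = 9*sqrt(3).
Area = (1/2) * 19 * 9*sqrt(3) = 171*sqrt(3)/2.

171*sqrt(3)/2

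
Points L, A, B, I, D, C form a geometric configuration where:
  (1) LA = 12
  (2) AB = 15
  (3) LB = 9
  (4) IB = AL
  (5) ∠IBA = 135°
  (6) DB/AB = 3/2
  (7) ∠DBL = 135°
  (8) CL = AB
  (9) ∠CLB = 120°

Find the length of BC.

From the given relations: CL = AB = 15.
Step 1: By the law of cosines on triangle BLC: BC² = 9² + 15² − 2·9·15·cos(120°) = 441, so BC = 21.

Therefore, the length of BC = 21.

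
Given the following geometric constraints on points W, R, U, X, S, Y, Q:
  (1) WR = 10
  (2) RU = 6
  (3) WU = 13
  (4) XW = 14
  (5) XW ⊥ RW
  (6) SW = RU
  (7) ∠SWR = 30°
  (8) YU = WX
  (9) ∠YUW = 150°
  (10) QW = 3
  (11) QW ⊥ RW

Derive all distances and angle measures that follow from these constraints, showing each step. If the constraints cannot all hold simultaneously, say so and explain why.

The constraints are consistent.

From the given relations:
  SW = RU = 6
  YU = WX = 14

Step 1: From WU = 13, UY = 14, and ∠WUY = 150°, by the law of cosines:
  WY² = WU² + UY² - 2·WU·UY·cos(150°) = 169 + 196 + 315.2 = 680.2
  WY ≈ 26.08

Step 2: From RW = 10, WX = 14, and ∠RWX = 90°, by the law of cosines:
  RX² = RW² + WX² - 2·RW·WX·cos(90°) = 100 + 196 - 0 = 296
  RX = 2·√74

Step 3: From RW = 10, WS = 6, and ∠RWS = 30°, by the law of cosines:
  RS² = RW² + WS² - 2·RW·WS·cos(30°) = 100 + 36 - 103.9 = 32.08
  RS ≈ 5.66

Step 4: From RW = 10, WQ = 3, and ∠RWQ = 90°, by the law of cosines:
  RQ² = RW² + WQ² - 2·RW·WQ·cos(90°) = 100 + 9 - 0 = 109
  RQ = √109

Step 5: From WR = 10, WU = 13, RU = 6, by the inverse law of cosines:
  cos(∠RWU) = (WR² + WU² - RU²) / (2·WR·WU)
  ∠RWU = 26.34°

Step 6: From RU = 6, RW = 10, UW = 13, by the inverse law of cosines:
  cos(∠URW) = (RU² + RW² - UW²) / (2·RU·RW)
  ∠URW = 105.96°

Step 7: From UR = 6, UW = 13, RW = 10, by the inverse law of cosines:
  cos(∠RUW) = (UR² + UW² - RW²) / (2·UR·UW)
  ∠RUW = 47.7°

Step 8: From WU = 13, WY = 26.08, UY = 14, by the inverse law of cosines:
  cos(∠UWY) = (WU² + WY² - UY²) / (2·WU·WY)
  ∠UWY = 15.57°

Step 9: From RQ = √109, RW = 10, QW = 3, by the inverse law of cosines:
  cos(∠QRW) = (RQ² + RW² - QW²) / (2·RQ·RW)
  ∠QRW = 16.7°

Step 10: From RS = 5.66, RW = 10, SW = 6, by the inverse law of cosines:
  cos(∠SRW) = (RS² + RW² - SW²) / (2·RS·RW)
  ∠SRW = 31.98°

Step 11: From RW = 10, RX = 2·√74, WX = 14, by the inverse law of cosines:
  cos(∠WRX) = (RW² + RX² - WX²) / (2·RW·RX)
  ∠WRX = 54.46°

Step 12: From XR = 2·√74, XW = 14, RW = 10, by the inverse law of cosines:
  cos(∠RXW) = (XR² + XW² - RW²) / (2·XR·XW)
  ∠RXW = 35.54°

Step 13: From SR = 5.66, SW = 6, RW = 10, by the inverse law of cosines:
  cos(∠RSW) = (SR² + SW² - RW²) / (2·SR·SW)
  ∠RSW = 118.02°

Step 14: From YU = 14, YW = 26.08, UW = 13, by the inverse law of cosines:
  cos(∠UYW) = (YU² + YW² - UW²) / (2·YU·YW)
  ∠UYW = 14.43°

Step 15: From QR = √109, QW = 3, RW = 10, by the inverse law of cosines:
  cos(∠RQW) = (QR² + QW² - RW²) / (2·QR·QW)
  ∠RQW = 73.3°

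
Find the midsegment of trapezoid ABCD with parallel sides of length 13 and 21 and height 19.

The midsegment of a trapezoid = (base1 + base2) / 2
midsegment = (13 + 21) / 2
midsegment = 34 / 2
midsegment = 17

17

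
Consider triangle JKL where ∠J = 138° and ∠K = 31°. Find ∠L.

By the triangle angle sum property, the three interior angles of any triangle add up to 180°.
We know angle J = 138° and angle K = 31°, so their sum is 169°.
Therefore angle L = 180° - 169° = 11°.

11 degrees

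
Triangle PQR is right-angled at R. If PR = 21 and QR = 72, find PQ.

PQ = sqrt(21^2 + 72^2) = sqrt(5625) = 75

75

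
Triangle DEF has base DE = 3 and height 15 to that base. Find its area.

A triangle's area is half the area of a rectangle with the same base and height.
Area = (1/2) * 3 * 15 = 45/2.

45/2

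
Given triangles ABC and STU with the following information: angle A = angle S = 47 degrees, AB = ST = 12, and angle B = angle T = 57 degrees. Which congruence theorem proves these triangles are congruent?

The given information matches ASA: Two pairs of corresponding angles and the included side are equal (Angle-Side-Angle).

ASA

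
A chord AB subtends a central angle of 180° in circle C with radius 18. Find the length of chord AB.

Drop a perpendicular from the center to the chord, bisecting both the chord and the central angle.
Each half-chord = r sin(θ/2) = 18 sin(90°).
The full chord = 2 × 18 × sin(90°) = 36.

36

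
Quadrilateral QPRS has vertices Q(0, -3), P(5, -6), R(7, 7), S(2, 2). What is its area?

The Shoelace formula works by pairing each vertex with the next (cycling back to the first).
For each pair, compute x_i*y_(i+1) - x_(i+1)*y_i:
  (0*-6 - 5*-3) = 15
  (5*7 - 7*-6) = 77
  (7*2 - 2*7) = 0
  (2*-3 - 0*2) = -6
Taking half the absolute value of the total: Area = (1/2)(86) = 43.

43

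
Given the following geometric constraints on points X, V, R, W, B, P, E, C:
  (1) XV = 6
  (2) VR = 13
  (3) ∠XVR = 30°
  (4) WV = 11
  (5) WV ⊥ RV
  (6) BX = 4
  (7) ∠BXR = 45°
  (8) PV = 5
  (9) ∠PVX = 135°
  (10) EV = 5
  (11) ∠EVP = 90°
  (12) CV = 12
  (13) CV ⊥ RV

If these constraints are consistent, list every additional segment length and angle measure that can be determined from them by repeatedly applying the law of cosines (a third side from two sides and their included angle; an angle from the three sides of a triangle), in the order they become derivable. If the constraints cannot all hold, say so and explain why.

The constraints are consistent. Derivable facts, in order:
After 1 step:
- PE = 5·√2
- RC ≈ 17.69
- RW ≈ 17.03
- XP ≈ 10.17
- XR ≈ 8.36
After 2 steps:
- RB ≈ 6.21
- ∠CRV = 42.71°
- ∠EPV = 45°
- ∠PEV = 45°
- ∠PXV = 20.34°
- ∠RCV = 47.29°
- ∠RWV = 49.76°
- ∠RXV = 128.97°
- ∠VPX = 24.66°
- ∠VRW = 40.24°
- ∠VRX = 21.03°
After 3 steps:
- ∠BRX = 27.08°
- ∠RBX = 107.92°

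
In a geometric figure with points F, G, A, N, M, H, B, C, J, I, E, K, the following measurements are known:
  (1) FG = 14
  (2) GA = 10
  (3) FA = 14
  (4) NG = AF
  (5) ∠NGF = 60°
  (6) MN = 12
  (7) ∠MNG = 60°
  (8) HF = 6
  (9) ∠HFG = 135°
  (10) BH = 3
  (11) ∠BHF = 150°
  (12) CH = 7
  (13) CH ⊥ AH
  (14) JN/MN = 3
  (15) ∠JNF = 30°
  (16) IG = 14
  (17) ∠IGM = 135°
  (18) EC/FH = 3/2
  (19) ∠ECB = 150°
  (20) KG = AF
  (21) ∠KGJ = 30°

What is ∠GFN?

From the given relations: NG = AF = 14.
Step 1: By the law of cosines on triangle FGN: FN² = 14² + 14² − 2·14·14·cos(60°) = 196, so FN = 14.
Step 2: By the inverse law of cosines on triangle GFN: cos(∠GFN) = (14² + 14² − 14²) / (2·14·14) = 196/392 = 0.5, so ∠GFN = 60°.

Therefore, the measure of angle ∠GFN = 60°.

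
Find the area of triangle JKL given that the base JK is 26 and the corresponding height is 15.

A triangle's area is half the area of a rectangle with the same base and height.
Area = (1/2) * 26 * 15 = 195.

195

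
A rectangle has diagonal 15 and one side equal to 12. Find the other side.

Using the Pythagorean theorem: d^2 = a^2 + b^2
b^2 = d^2 - a^2
b^2 = 225 - 144
b^2 = 81
b = sqrt(81) = 9

9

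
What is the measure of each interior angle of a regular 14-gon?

Each interior angle of a regular n-gon is (n - 2) * 180 / n.
For n = 14: (14 - 2) * 180 / 14 = 2160/14 = 1080/7 degrees.

1080/7 degrees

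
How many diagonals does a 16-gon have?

Each of the 16 vertices connects to 13 non-adjacent vertices via diagonals.
Total connections = 16 × 13 = 208, but each diagonal is counted twice.
Number of diagonals = 208 / 2 = 104.

104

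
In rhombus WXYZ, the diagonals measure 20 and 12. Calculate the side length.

The diagonals of a rhombus bisect each other at right angles.
Half-diagonals: 20/2 = 10 and 12/2 = 6
side = sqrt(10^2 + 6^2)
side = sqrt(100 + 36)
side = sqrt(136) = 2*sqrt(34)

2*sqrt(34)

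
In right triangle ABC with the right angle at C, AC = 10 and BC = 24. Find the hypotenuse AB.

In a right triangle, the square of the hypotenuse equals the sum of the squares of the two legs.
The legs are 10 and 24, so the hypotenuse = sqrt(100 + 576) = sqrt(676) = 26.

26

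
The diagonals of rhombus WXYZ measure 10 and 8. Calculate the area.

Area of a rhombus = (d1 * d2) / 2
Area = (10 * 8) / 2
Area = 80 / 2
Area = 40

40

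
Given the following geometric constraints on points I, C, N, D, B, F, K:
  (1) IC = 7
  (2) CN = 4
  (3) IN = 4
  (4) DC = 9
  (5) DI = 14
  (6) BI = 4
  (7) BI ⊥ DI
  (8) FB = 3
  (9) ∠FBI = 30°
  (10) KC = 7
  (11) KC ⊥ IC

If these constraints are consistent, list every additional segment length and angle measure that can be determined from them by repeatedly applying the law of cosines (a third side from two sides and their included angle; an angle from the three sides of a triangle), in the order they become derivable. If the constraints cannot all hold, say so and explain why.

The constraints are consistent. Derivable facts, in order:
After 1 step:
- DB = 2·√53
- IF ≈ 2.05
- IK = 7·√2
- ∠CDI = 25.21°
- ∠CID = 33.2°
- ∠CIN = 28.96°
- ∠CNI = 122.09°
- ∠DCI = 121.59°
- ∠ICN = 28.96°
After 2 steps:
- ∠BDI = 15.95°
- ∠BFI = 103.06°
- ∠BIF = 46.94°
- ∠CIK = 45°
- ∠CKI = 45°
- ∠DBI = 74.05°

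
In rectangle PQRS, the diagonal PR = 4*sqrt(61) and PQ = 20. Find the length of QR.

The diagonal of a rectangle forms a right triangle with the two sides.
Rearranging the Pythagorean theorem: missing side = sqrt(d^2 - known^2).
= sqrt(976 - 400) = sqrt(576) = 24.

24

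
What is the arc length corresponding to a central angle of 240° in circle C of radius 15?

The full circumference is 2πr = 2π(15) = 30*pi.
The arc spans 240° out of 360°, which is a fraction of 2/3.
Arc length = 30*pi × 2/3 = 20*pi.

20*pi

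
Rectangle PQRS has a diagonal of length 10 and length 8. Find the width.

Using the Pythagorean theorem: d^2 = a^2 + b^2
b^2 = d^2 - a^2
b^2 = 100 - 64
b^2 = 36
b = sqrt(36) = 6

6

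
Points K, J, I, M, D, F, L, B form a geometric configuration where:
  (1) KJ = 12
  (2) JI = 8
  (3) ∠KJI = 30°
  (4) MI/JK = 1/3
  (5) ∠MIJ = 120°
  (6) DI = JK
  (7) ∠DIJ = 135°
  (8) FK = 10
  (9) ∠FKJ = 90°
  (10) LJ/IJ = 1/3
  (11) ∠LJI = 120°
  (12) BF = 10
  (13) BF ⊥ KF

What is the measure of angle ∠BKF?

Step 1: By the law of cosines on triangle KFB: KB² = 10² + 10² − 2·10·10·cos(90°) = 200, so KB = 10·√2.
Step 2: By the inverse law of cosines on triangle BKF: cos(∠BKF) = ((10·√2)² + 10² − 10²) / (2·10·√2·10) = 200/282.84 = 0.7071, so ∠BKF = 45°.

Therefore, the measure of angle ∠BKF = 45°.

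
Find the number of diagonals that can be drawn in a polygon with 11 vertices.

Total line segments between 11 vertices = C(11,2) = 55.
Subtract the 11 sides: 55 - 11 = 44 diagonals.

44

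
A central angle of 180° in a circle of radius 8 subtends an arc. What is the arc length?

The full circumference is 2πr = 2π(8) = 16*pi.
The arc spans 180° out of 360°, which is a fraction of 1/2.
Arc length = 16*pi × 1/2 = 8*pi.

8*pi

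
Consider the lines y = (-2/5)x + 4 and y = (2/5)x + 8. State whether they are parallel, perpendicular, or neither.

Slope of line 1: m1 = -2/5
Slope of line 2: m2 = 2/5
For parallel lines we need equal slopes: -2/5 != 2/5.
For perpendicular lines we need m1*m2 = -1: (-2/5)(2/5) = -4/25 != -1.
Since neither condition holds, the lines are neither parallel nor perpendicular.

Neither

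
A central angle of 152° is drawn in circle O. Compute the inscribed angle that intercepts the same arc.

An inscribed angle intercepts an arc from a point on the circle, while the central angle intercepts the same arc from the center.
The inscribed angle is always half the central angle: 152° / 2 = 76°.

76°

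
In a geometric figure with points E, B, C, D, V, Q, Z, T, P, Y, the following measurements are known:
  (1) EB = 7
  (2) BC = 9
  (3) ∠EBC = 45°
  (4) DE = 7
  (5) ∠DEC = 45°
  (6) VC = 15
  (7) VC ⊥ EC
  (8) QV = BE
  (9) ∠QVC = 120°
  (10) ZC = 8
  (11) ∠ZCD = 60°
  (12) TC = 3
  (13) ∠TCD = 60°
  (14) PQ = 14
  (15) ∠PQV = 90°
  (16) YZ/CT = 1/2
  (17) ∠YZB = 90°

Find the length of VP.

From the given relations: QV = BE = 7.
Step 1: By the law of cosines on triangle VQP: VP² = 7² + 14² − 2·7·14·cos(90°) = 245, so VP = 7·√5.

Therefore, the length of VP = 7·√5.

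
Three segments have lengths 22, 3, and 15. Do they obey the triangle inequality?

No.
The triangle inequality is violated: 3 + 15 = 18 ≤ 22.
These lengths cannot form a triangle.

No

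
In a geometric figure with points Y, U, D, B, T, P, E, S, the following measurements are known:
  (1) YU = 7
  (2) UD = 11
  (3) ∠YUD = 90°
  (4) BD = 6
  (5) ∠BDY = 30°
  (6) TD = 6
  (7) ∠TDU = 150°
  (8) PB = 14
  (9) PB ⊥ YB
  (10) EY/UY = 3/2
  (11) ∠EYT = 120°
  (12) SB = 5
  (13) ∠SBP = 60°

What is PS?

Step 1: By the law of cosines on triangle PBS: PS² = 14² + 5² − 2·14·5·cos(60°) = 151, so PS = √151.

Therefore, the length of PS = √151.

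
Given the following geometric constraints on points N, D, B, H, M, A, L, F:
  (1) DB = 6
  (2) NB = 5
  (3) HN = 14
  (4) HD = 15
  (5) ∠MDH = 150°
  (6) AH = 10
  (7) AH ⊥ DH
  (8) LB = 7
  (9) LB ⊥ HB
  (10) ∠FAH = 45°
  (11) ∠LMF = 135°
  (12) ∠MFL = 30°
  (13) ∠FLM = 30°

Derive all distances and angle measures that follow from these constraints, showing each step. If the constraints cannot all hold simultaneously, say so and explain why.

These constraints are not satisfiable: (11), (12) and (13) are the three interior angles of triangle LMF, which must sum to 180°, but 135° + 30° + 30° = 195°. No planar figure meets all of them, so nothing further can be derived.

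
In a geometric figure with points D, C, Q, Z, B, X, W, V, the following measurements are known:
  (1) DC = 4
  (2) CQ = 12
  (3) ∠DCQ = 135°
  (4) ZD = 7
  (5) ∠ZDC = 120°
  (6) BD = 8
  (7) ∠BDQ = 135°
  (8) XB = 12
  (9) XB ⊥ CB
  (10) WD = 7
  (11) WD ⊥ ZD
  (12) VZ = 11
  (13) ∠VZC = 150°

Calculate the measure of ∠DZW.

Step 1: By the law of cosines on triangle ZDW: ZW² = 7² + 7² − 2·7·7·cos(90°) = 98, so ZW = 7·√2.
Step 2: By the inverse law of cosines on triangle DZW: cos(∠DZW) = (7² + (7·√2)² − 7²) / (2·7·7·√2) = 98/138.59 = 0.7071, so ∠DZW = 45°.

Therefore, the measure of angle ∠DZW = 45°.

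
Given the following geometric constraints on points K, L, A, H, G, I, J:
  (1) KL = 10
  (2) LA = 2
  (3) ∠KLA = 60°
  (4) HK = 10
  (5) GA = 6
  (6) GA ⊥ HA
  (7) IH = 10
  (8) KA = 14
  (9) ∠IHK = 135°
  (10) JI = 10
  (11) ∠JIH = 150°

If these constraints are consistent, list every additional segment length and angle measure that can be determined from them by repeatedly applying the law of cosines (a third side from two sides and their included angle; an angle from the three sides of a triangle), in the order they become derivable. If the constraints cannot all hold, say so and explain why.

These constraints are not satisfiable: (1), (2) and (3) already determine KA: by the law of cosines KA² = 10² + 2² − 2·10·2·cos(60°) = 84, so KA = 2·√21, which contradicts (8) KA = 14. No planar figure meets all of them, so nothing further can be derived.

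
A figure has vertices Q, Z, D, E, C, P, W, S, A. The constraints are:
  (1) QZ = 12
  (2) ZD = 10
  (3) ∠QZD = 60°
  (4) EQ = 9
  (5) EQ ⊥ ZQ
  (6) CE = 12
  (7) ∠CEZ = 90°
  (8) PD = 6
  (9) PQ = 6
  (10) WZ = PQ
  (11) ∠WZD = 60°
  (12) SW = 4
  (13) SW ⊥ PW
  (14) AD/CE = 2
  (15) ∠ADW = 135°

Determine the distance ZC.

Step 1: By the law of cosines on triangle ZQE: ZE² = 12² + 9² − 2·12·9·cos(90°) = 225, so ZE = 15.
Step 2: By the law of cosines on triangle ZEC: ZC² = 15² + 12² − 2·15·12·cos(90°) = 369, so ZC = 3·√41.

Therefore, the length of ZC = 3·√41.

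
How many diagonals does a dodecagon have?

Each of the 12 vertices connects to 9 non-adjacent vertices via diagonals.
Total connections = 12 × 9 = 108, but each diagonal is counted twice.
Number of diagonals = 108 / 2 = 54.

54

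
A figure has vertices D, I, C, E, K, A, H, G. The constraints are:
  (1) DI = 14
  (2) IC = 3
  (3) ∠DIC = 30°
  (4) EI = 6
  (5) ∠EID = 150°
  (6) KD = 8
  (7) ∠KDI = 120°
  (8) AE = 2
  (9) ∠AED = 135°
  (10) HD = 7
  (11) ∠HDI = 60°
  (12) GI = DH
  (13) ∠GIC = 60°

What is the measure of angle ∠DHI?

Step 1: By the law of cosines on triangle HDI: HI² = 7² + 14² − 2·7·14·cos(60°) = 147, so HI = 7·√3.
Step 2: By the inverse law of cosines on triangle DHI: cos(∠DHI) = (7² + (7·√3)² − 14²) / (2·7·7·√3) = 0/169.74 = 0, so ∠DHI = 90°.

Therefore, the measure of angle ∠DHI = 90°.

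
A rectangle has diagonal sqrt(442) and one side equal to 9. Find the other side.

The diagonal of a rectangle forms a right triangle with the two sides.
Rearranging the Pythagorean theorem: missing side = sqrt(d^2 - known^2).
= sqrt(442 - 81) = sqrt(361) = 19.

19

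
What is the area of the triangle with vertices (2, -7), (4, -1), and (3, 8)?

The Shoelace formula computes the area from vertex coordinates by summing cross products.
For vertices (2,-7), (4,-1), (3,8):
Signed sum = 2*-1 - 4*-7 + 4*8 - 3*-1 + 3*-7 - 2*8
= 26 + 35 + -37 = 24
Area = (1/2)|24| = 12.

12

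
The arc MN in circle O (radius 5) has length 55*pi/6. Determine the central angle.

θ = 360 × 55*pi/6 / (2π × 5) = 330° (rearranging arc length formula).

330°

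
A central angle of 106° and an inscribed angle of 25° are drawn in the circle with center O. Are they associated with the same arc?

By the inscribed angle theorem, the inscribed angle for a central angle of 106° should be 106° / 2 = 53°.
The given inscribed angle is 25°, which does not equal 53°.
Therefore, no, they do not correspond to the same arc.

No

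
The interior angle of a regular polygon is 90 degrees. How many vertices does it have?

The exterior angle is the supplement of the interior angle: 180 - 90 = 90 degrees.
Since the exterior angles of any convex polygon sum to 360 degrees, the number of sides is 360 / 90 = 4.

4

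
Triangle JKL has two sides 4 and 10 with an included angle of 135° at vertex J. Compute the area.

When two sides and the included angle are known, the area formula is (1/2)ab sin(C).
The height from one side to the opposite vertex is 10 sin(135°) = 5*sqrt(2).
Area = (1/2) * 4 * 5*sqrt(2) = 10*sqrt(2).

10*sqrt(2)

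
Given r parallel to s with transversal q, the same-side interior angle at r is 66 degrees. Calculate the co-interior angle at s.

Co-interior angles (same-side interior) formed by parallel lines and a transversal are supplementary (sum to 180 degrees).
The given angle is 66 degrees.
The co-interior angle = 180 - 66 = 114 degrees.

114 degrees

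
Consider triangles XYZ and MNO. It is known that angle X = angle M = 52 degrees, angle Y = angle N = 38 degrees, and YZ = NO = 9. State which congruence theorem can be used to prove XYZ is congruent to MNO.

Consider the given information: angle X = angle M = 52 degrees, angle Y = angle N = 38 degrees, and YZ = NO = 9
This is not ASA or HL: ASA requires two angles and the side between them. HL only applies to right triangles with matching hypotenuse and leg.
The correct criterion is AAS. Two pairs of corresponding angles and a non-included side are equal (Angle-Angle-Side).

AAS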